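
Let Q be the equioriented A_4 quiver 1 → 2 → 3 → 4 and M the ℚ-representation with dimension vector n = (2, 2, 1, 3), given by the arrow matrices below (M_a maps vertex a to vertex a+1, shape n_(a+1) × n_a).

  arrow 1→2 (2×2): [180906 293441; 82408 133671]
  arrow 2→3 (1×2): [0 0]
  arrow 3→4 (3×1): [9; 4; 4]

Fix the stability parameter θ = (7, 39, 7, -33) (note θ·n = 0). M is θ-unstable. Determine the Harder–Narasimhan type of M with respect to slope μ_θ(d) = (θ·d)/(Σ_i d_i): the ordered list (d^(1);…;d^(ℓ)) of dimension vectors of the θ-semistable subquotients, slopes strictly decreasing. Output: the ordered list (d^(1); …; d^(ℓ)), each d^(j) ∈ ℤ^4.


Interval decomposition of M: I[1,2]^2, I[3,4], I[4,4]^2.
HN type (ℓ=4): μ^(1)=39; μ^(2)=7; μ^(3)=-13; μ^(4)=-33

((0, 2, 0, 0); (2, 0, 0, 0); (0, 0, 1, 1); (0, 0, 0, 2))


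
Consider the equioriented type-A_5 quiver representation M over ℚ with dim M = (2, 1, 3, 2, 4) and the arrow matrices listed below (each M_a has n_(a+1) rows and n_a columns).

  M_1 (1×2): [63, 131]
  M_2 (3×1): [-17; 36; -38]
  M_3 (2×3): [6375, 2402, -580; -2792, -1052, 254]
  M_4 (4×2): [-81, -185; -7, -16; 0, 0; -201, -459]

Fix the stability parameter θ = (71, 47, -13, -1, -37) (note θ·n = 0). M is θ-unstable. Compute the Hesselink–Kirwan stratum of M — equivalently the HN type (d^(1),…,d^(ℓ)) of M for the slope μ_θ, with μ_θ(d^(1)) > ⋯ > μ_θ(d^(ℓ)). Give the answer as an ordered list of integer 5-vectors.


Via rank(M_{q-1}∘⋯∘M_p): M ≅ I[1,1], I[1,5], I[3,3], I[3,5], I[5,5]^2.
μ_θ-semistable layers: μ^(1)=71; μ^(2)=67/5; μ^(3)=-13; μ^(4)=-17; μ^(5)=-37

((1, 0, 0, 0, 0); (1, 1, 1, 1, 1); (0, 0, 1, 0, 0); (0, 0, 1, 1, 1); (0, 0, 0, 0, 2))


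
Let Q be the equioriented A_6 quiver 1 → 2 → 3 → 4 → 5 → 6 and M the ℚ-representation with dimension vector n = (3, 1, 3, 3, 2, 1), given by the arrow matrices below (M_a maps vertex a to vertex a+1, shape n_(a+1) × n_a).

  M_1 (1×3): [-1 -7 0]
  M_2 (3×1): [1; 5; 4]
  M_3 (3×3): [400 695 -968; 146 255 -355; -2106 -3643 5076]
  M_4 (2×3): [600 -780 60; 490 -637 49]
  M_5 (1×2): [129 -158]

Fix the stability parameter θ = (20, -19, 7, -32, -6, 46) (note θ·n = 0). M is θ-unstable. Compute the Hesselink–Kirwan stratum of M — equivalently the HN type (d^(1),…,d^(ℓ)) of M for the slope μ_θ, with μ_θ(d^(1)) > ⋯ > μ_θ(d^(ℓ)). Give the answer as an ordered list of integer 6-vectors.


Interval decomposition of M: I[1,1]^2, I[1,4], I[3,4], I[3,6], I[5,5].
HN type (ℓ=4): μ^(1)=46; μ^(2)=20; μ^(3)=-6; μ^(4)=-25/2

((0, 0, 0, 0, 0, 1); (2, 0, 0, 0, 0, 0); (1, 1, 1, 1, 2, 0); (0, 0, 2, 2, 0, 0))


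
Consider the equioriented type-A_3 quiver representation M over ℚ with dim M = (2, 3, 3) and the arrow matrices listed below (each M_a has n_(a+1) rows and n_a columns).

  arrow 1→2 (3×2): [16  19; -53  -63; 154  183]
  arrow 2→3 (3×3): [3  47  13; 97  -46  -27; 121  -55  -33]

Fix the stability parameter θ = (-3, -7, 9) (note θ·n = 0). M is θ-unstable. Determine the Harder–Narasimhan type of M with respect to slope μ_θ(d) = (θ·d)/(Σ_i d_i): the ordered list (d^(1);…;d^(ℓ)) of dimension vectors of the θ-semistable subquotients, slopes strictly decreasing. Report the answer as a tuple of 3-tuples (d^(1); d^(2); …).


Via rank(M_{q-1}∘⋯∘M_p): M ≅ I[1,2], I[1,3], I[2,3], I[3,3].
μ_θ-semistable layers: μ^(1)=9; μ^(2)=-5; μ^(3)=-7

((0, 0, 3); (2, 2, 0); (0, 1, 0))


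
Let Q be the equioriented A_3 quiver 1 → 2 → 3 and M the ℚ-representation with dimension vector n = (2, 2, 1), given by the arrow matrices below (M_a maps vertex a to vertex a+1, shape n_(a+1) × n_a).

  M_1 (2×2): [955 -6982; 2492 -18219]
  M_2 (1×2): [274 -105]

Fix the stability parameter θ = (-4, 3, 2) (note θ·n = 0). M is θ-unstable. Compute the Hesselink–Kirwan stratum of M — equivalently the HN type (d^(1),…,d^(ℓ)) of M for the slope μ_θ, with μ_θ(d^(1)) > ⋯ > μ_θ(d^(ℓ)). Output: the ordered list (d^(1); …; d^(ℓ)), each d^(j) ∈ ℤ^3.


Via rank(M_{q-1}∘⋯∘M_p): M ≅ I[1,2], I[1,3].
μ_θ-semistable layers: μ^(1)=3; μ^(2)=5/2; μ^(3)=-4

((0, 1, 0); (0, 1, 1); (2, 0, 0))


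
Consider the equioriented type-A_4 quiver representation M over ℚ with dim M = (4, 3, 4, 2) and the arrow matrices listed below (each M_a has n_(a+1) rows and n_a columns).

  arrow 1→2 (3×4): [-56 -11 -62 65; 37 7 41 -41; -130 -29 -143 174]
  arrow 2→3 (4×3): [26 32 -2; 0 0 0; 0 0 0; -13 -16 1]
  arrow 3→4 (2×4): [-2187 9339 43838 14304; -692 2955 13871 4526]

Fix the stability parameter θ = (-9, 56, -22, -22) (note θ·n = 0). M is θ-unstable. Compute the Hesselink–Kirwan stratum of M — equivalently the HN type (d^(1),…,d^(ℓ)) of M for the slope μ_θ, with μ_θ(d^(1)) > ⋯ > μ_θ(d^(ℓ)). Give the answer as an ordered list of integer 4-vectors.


Barcode: M ≅ I[1,1], I[1,2]^2, I[1,4], I[3,3]^2, I[3,4]. HN layers by μ_θ (4 steps, strictly decreasing):
  μ^(1)=56; μ^(2)=4; μ^(3)=-9; μ^(4)=-22

((0, 2, 0, 0); (0, 1, 1, 1); (4, 0, 0, 0); (0, 0, 3, 1))


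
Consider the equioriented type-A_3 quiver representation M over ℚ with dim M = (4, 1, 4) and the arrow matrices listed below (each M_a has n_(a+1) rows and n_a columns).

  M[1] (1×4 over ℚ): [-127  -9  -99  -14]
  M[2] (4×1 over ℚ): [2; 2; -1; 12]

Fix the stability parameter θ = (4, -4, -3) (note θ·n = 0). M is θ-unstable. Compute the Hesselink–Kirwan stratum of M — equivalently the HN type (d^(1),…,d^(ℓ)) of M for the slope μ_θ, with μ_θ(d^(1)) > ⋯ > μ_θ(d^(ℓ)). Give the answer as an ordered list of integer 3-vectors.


Interval decomposition of M: I[1,1]^3, I[1,3], I[3,3]^3.
HN type (ℓ=3): μ^(1)=4; μ^(2)=-1; μ^(3)=-3

((3, 0, 0); (1, 1, 1); (0, 0, 3))


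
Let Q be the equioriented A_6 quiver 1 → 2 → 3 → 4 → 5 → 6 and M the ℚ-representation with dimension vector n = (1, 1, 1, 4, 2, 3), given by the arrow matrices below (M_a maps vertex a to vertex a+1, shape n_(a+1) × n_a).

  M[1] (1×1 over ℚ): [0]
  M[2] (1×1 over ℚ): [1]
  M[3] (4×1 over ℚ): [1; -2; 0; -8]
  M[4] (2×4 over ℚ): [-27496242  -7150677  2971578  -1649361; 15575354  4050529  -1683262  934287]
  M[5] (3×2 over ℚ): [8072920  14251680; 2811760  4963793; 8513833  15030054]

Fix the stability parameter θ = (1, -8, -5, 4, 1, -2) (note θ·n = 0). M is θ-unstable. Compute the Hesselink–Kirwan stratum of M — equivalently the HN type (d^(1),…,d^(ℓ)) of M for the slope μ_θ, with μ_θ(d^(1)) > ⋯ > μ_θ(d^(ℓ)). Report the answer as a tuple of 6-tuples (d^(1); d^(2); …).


Via rank(M_{q-1}∘⋯∘M_p): M ≅ I[1,1], I[2,4], I[4,4], I[4,6]^2, I[6,6].
μ_θ-semistable layers: μ^(1)=4; μ^(2)=1; μ^(3)=-2; μ^(4)=-5; μ^(5)=-8

((0, 0, 0, 2, 0, 0); (1, 0, 0, 2, 2, 2); (0, 0, 0, 0, 0, 1); (0, 0, 1, 0, 0, 0); (0, 1, 0, 0, 0, 0))


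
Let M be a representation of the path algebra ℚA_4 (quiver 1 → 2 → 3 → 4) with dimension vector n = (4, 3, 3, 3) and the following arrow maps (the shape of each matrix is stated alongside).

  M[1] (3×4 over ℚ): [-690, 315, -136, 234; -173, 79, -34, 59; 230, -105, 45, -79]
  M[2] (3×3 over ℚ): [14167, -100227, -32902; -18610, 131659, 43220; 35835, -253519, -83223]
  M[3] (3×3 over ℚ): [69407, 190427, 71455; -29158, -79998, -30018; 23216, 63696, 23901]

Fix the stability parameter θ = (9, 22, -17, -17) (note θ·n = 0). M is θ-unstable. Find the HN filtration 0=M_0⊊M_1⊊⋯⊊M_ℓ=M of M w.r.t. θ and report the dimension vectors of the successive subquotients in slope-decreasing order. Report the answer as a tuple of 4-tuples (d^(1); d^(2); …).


Via rank(M_{q-1}∘⋯∘M_p): M ≅ I[1,1], I[1,3], I[1,4]^2, I[4,4].
μ_θ-semistable layers: μ^(1)=9; μ^(2)=14/3; μ^(3)=-3/4; μ^(4)=-17

((1, 0, 0, 0); (1, 1, 1, 0); (2, 2, 2, 2); (0, 0, 0, 1))


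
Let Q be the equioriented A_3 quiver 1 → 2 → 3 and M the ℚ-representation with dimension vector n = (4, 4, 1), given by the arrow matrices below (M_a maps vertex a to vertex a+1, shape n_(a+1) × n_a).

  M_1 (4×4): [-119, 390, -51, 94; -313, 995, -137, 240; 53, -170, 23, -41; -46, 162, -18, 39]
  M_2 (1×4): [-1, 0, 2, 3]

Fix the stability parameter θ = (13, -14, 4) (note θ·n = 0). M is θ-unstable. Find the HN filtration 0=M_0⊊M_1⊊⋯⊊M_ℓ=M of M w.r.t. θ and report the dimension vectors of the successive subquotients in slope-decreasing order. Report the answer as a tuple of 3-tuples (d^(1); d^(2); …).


Barcode: M ≅ I[1,2]^3, I[1,3]. HN layers by μ_θ (2 steps, strictly decreasing):
  μ^(1)=4; μ^(2)=-1/2

((0, 0, 1); (4, 4, 0))


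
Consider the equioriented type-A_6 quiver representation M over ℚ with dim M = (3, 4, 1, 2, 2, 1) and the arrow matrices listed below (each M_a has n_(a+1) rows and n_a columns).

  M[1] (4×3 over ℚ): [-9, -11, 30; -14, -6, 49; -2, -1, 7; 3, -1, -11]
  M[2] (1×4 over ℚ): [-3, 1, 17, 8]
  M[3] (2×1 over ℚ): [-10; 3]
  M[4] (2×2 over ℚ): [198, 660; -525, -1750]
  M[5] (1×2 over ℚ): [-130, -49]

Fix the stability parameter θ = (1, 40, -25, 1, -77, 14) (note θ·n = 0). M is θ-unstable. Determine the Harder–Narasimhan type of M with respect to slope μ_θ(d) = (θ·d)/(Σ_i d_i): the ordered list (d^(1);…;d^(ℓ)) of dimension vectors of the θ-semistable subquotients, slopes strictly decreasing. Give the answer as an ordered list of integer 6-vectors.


Barcode: M ≅ I[1,2]^2, I[1,4], I[2,2], I[4,6], I[5,5]. HN layers by μ_θ (6 steps, strictly decreasing):
  μ^(1)=40; μ^(2)=14; μ^(3)=16/3; μ^(4)=1; μ^(5)=-38; μ^(6)=-77

((0, 3, 0, 0, 0, 0); (0, 0, 0, 0, 0, 1); (0, 1, 1, 1, 0, 0); (3, 0, 0, 0, 0, 0); (0, 0, 0, 1, 1, 0); (0, 0, 0, 0, 1, 0))


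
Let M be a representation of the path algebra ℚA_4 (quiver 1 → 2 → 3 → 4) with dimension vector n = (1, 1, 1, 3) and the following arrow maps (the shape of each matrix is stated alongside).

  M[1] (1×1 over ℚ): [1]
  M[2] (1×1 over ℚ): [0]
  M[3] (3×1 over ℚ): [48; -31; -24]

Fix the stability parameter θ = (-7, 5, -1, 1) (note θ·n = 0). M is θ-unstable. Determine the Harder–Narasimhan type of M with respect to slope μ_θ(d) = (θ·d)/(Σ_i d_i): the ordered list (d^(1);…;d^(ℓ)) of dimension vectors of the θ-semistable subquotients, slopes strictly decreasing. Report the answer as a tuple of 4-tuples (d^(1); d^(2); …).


Barcode: M ≅ I[1,2], I[3,4], I[4,4]^2. HN layers by μ_θ (4 steps, strictly decreasing):
  μ^(1)=5; μ^(2)=1; μ^(3)=-1; μ^(4)=-7

((0, 1, 0, 0); (0, 0, 0, 3); (0, 0, 1, 0); (1, 0, 0, 0))


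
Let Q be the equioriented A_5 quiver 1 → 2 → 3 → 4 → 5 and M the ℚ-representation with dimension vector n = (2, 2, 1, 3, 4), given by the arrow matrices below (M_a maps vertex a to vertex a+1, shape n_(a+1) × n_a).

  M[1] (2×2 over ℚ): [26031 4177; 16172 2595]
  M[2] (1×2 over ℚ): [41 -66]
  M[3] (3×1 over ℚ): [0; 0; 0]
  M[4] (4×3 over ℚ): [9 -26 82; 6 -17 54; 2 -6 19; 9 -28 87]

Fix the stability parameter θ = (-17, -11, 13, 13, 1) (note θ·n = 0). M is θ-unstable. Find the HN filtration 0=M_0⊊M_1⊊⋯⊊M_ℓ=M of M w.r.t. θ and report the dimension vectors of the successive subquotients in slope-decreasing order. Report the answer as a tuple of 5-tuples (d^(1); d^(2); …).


Interval decomposition of M: I[1,2], I[1,3], I[4,5]^3, I[5,5].
HN type (ℓ=5): μ^(1)=13; μ^(2)=7; μ^(3)=1; μ^(4)=-11; μ^(5)=-17

((0, 0, 1, 0, 0); (0, 0, 0, 3, 3); (0, 0, 0, 0, 1); (0, 2, 0, 0, 0); (2, 0, 0, 0, 0))


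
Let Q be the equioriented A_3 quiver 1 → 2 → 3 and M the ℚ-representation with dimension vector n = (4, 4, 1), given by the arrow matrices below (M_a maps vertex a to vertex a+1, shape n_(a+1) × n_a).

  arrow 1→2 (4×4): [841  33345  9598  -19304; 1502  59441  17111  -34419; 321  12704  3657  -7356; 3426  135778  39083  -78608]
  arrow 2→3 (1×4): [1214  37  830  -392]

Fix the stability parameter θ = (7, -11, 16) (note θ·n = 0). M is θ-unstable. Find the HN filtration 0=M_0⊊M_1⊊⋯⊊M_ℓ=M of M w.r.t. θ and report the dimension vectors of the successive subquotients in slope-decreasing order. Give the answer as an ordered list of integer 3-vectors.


Interval decomposition of M: I[1,2]^3, I[1,3].
HN type (ℓ=2): μ^(1)=16; μ^(2)=-2

((0, 0, 1); (4, 4, 0))


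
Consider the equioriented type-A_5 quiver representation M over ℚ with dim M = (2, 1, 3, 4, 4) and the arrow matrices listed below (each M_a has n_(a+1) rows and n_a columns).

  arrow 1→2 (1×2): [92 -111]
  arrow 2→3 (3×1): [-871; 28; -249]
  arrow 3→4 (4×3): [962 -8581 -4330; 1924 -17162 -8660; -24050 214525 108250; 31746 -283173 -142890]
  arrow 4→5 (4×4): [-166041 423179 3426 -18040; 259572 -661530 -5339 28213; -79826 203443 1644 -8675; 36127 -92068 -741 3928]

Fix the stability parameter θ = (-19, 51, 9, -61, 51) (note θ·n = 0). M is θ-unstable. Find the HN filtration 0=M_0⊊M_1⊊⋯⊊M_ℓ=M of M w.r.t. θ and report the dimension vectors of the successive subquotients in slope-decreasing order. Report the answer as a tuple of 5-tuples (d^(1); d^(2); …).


Via rank(M_{q-1}∘⋯∘M_p): M ≅ I[1,1], I[1,3], I[3,3], I[3,5], I[4,5]^3.
μ_θ-semistable layers: μ^(1)=51; μ^(2)=30; μ^(3)=9; μ^(4)=-19; μ^(5)=-26; μ^(6)=-61

((0, 0, 0, 0, 4); (0, 1, 1, 0, 0); (0, 0, 1, 0, 0); (2, 0, 0, 0, 0); (0, 0, 1, 1, 0); (0, 0, 0, 3, 0))


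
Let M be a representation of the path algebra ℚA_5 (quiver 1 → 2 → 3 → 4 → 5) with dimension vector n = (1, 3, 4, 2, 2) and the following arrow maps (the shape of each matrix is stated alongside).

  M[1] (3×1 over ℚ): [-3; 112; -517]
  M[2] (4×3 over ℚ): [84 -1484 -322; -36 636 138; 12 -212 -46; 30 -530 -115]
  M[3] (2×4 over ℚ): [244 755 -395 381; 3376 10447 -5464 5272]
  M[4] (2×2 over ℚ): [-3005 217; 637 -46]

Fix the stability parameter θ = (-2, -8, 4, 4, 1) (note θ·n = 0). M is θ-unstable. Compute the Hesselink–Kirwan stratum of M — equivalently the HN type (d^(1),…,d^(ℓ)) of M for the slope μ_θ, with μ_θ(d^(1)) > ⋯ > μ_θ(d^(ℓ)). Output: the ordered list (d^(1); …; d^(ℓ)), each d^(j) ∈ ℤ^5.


Interval decomposition of M: I[1,5], I[2,2]^2, I[3,3]^2, I[3,5].
HN type (ℓ=4): μ^(1)=4; μ^(2)=3; μ^(3)=-5; μ^(4)=-8

((0, 0, 2, 0, 0); (0, 0, 2, 2, 2); (1, 1, 0, 0, 0); (0, 2, 0, 0, 0))


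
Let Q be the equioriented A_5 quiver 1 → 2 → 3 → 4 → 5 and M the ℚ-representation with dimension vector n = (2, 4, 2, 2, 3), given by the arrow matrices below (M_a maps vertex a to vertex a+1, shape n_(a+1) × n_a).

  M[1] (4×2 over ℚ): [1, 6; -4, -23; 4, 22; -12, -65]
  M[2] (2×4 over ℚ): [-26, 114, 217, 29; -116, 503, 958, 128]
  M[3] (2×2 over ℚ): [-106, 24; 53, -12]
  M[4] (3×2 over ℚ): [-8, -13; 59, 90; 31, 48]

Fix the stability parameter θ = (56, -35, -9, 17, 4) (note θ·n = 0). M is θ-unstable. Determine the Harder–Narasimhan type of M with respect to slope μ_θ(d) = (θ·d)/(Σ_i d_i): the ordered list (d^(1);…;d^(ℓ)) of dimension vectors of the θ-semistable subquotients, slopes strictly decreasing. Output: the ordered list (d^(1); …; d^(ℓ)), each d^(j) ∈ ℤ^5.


Barcode: M ≅ I[1,3], I[1,5], I[2,2]^2, I[4,5], I[5,5]. HN layers by μ_θ (3 steps, strictly decreasing):
  μ^(1)=21/2; μ^(2)=4; μ^(3)=-35

((0, 0, 0, 2, 2); (2, 2, 2, 0, 1); (0, 2, 0, 0, 0))


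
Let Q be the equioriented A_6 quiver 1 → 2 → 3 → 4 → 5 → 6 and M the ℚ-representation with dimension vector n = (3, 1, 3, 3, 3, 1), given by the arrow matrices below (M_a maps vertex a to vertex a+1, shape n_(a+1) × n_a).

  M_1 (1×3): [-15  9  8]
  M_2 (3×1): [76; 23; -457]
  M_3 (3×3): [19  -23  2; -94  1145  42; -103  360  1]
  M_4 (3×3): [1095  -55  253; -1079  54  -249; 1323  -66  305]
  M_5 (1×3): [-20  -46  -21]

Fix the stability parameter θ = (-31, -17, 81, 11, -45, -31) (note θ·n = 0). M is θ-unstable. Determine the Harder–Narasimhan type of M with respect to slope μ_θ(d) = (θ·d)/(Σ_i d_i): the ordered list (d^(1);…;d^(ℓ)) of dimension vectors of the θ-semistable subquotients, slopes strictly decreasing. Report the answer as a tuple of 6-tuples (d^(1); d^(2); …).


Interval decomposition of M: I[1,1]^2, I[1,5], I[3,5], I[3,6].
HN type (ℓ=4): μ^(1)=47/3; μ^(2)=4; μ^(3)=-17; μ^(4)=-31

((0, 0, 2, 2, 2, 0); (0, 0, 1, 1, 1, 1); (0, 1, 0, 0, 0, 0); (3, 0, 0, 0, 0, 0))


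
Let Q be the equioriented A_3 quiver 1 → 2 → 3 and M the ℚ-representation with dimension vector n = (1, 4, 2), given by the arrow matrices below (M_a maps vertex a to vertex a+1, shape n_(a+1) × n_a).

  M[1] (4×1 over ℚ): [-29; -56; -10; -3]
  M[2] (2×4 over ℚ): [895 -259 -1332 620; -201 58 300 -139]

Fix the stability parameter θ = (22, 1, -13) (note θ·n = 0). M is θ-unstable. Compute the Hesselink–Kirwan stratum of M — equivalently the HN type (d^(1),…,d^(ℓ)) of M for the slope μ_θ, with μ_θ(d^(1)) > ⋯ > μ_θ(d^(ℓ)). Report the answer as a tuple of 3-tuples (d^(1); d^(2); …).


Barcode: M ≅ I[1,3], I[2,2]^2, I[2,3]. HN layers by μ_θ (3 steps, strictly decreasing):
  μ^(1)=10/3; μ^(2)=1; μ^(3)=-6

((1, 1, 1); (0, 2, 0); (0, 1, 1))


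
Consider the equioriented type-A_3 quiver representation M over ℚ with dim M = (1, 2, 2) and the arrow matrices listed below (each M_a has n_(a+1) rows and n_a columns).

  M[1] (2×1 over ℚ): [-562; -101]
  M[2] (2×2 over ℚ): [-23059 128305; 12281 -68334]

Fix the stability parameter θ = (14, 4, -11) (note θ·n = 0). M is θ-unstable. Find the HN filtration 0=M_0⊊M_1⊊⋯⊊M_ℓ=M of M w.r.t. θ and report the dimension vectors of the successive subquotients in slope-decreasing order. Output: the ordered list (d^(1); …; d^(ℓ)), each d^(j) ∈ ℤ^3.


Barcode: M ≅ I[1,3], I[2,3]. HN layers by μ_θ (2 steps, strictly decreasing):
  μ^(1)=7/3; μ^(2)=-7/2

((1, 1, 1); (0, 1, 1))


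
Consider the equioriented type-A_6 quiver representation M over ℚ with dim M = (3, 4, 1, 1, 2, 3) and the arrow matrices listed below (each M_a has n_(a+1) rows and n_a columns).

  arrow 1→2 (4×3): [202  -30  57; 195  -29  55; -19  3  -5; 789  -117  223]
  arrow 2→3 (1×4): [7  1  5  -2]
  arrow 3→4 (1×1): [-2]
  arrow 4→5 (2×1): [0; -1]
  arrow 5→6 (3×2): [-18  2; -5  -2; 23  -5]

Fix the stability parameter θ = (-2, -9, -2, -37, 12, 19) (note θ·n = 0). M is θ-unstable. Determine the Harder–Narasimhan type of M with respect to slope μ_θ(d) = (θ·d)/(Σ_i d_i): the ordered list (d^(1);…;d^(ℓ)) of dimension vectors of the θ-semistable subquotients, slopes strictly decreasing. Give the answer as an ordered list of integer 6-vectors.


Interval decomposition of M: I[1,2]^2, I[1,6], I[2,2], I[5,6], I[6,6].
HN type (ℓ=5): μ^(1)=19; μ^(2)=12; μ^(3)=-11/2; μ^(4)=-9; μ^(5)=-25/2

((0, 0, 0, 0, 0, 3); (0, 0, 0, 0, 2, 0); (2, 2, 0, 0, 0, 0); (0, 1, 0, 0, 0, 0); (1, 1, 1, 1, 0, 0))


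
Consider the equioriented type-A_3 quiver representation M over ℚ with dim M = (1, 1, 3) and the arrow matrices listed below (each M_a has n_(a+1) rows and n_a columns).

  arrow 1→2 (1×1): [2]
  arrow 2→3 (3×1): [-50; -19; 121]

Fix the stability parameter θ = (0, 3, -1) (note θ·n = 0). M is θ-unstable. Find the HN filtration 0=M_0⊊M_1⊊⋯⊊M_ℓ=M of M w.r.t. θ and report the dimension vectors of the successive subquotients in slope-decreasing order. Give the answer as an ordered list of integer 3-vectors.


Via rank(M_{q-1}∘⋯∘M_p): M ≅ I[1,3], I[3,3]^2.
μ_θ-semistable layers: μ^(1)=1; μ^(2)=0; μ^(3)=-1

((0, 1, 1); (1, 0, 0); (0, 0, 2))


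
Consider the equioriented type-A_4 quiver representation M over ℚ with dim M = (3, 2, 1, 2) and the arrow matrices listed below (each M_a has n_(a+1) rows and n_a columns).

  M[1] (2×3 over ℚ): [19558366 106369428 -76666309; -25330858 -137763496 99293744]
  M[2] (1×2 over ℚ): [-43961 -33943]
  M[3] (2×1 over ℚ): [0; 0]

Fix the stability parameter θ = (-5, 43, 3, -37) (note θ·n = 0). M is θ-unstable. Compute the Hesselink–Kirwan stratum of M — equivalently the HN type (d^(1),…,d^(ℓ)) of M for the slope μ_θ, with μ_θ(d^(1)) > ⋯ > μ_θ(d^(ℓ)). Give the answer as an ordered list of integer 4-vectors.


Barcode: M ≅ I[1,1], I[1,2], I[1,3], I[4,4]^2. HN layers by μ_θ (4 steps, strictly decreasing):
  μ^(1)=43; μ^(2)=23; μ^(3)=-5; μ^(4)=-37

((0, 1, 0, 0); (0, 1, 1, 0); (3, 0, 0, 0); (0, 0, 0, 2))


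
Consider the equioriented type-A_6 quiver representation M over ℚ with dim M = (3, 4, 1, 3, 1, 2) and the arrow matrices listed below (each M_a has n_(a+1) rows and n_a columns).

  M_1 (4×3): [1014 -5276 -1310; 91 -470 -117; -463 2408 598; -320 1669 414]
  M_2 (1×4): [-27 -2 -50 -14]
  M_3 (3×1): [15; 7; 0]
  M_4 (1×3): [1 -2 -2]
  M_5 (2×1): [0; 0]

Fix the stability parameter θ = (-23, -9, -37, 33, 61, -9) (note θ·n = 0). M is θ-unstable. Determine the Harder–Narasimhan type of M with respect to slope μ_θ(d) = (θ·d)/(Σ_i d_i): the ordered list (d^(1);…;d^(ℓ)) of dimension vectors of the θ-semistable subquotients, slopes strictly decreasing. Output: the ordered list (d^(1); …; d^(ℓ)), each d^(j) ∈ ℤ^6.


Interval decomposition of M: I[1,2]^2, I[1,5], I[2,2], I[4,4]^2, I[6,6]^2.
HN type (ℓ=4): μ^(1)=61; μ^(2)=33; μ^(3)=-9; μ^(4)=-23

((0, 0, 0, 0, 1, 0); (0, 0, 0, 3, 0, 0); (0, 3, 0, 0, 0, 2); (3, 1, 1, 0, 0, 0))


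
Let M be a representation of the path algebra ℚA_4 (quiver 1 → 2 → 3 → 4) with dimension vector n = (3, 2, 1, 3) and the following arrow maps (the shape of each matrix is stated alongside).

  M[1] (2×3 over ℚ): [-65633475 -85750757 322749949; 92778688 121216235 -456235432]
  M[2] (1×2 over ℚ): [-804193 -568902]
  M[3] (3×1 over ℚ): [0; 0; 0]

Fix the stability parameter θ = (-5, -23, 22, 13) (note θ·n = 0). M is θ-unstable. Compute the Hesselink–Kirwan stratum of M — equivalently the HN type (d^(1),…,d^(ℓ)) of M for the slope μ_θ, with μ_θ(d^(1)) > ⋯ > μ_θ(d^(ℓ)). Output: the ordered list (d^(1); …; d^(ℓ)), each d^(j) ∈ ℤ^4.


Via rank(M_{q-1}∘⋯∘M_p): M ≅ I[1,1], I[1,2], I[1,3], I[4,4]^3.
μ_θ-semistable layers: μ^(1)=22; μ^(2)=13; μ^(3)=-5; μ^(4)=-14

((0, 0, 1, 0); (0, 0, 0, 3); (1, 0, 0, 0); (2, 2, 0, 0))


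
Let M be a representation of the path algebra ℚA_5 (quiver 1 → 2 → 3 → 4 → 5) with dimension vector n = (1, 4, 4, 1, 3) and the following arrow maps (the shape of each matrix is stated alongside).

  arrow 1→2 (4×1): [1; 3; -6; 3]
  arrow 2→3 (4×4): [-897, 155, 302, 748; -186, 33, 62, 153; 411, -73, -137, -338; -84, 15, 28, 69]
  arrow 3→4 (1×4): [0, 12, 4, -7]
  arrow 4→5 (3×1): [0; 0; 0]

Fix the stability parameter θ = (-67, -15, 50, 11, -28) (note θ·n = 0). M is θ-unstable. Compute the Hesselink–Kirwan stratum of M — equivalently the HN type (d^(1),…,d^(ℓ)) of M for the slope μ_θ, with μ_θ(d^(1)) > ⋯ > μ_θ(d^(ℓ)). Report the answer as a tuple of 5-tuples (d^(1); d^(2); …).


Barcode: M ≅ I[1,2], I[2,3]^2, I[2,4], I[3,3], I[5,5]^3. HN layers by μ_θ (5 steps, strictly decreasing):
  μ^(1)=50; μ^(2)=61/2; μ^(3)=-15; μ^(4)=-28; μ^(5)=-67

((0, 0, 3, 0, 0); (0, 0, 1, 1, 0); (0, 4, 0, 0, 0); (0, 0, 0, 0, 3); (1, 0, 0, 0, 0))


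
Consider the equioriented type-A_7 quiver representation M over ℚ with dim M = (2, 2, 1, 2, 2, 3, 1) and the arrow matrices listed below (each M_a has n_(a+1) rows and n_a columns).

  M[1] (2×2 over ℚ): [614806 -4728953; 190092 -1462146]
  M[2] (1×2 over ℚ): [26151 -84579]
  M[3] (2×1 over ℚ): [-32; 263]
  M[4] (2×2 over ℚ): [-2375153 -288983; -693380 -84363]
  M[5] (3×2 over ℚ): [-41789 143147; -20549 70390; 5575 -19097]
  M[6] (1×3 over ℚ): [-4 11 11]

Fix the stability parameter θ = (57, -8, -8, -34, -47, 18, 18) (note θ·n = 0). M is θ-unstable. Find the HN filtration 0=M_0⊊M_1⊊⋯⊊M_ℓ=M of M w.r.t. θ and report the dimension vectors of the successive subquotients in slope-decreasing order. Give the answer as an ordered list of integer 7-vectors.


Interval decomposition of M: I[1,1], I[1,7], I[2,2], I[4,6], I[6,6].
HN type (ℓ=4): μ^(1)=57; μ^(2)=18; μ^(3)=-8; μ^(4)=-81/2

((1, 0, 0, 0, 0, 0, 0); (0, 0, 0, 0, 0, 3, 1); (1, 2, 1, 1, 1, 0, 0); (0, 0, 0, 1, 1, 0, 0))


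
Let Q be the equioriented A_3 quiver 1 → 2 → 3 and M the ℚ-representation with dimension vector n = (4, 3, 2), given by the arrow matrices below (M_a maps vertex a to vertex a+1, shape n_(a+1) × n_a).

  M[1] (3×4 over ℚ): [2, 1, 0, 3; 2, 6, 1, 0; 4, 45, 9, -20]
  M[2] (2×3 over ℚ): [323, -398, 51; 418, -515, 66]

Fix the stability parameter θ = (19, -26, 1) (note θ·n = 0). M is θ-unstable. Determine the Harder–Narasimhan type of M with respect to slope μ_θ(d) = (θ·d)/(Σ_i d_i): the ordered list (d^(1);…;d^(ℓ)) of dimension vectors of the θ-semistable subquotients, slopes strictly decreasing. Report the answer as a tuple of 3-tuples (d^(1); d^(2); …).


Barcode: M ≅ I[1,1], I[1,2], I[1,3]^2. HN layers by μ_θ (3 steps, strictly decreasing):
  μ^(1)=19; μ^(2)=1; μ^(3)=-7/2

((1, 0, 0); (0, 0, 2); (3, 3, 0))


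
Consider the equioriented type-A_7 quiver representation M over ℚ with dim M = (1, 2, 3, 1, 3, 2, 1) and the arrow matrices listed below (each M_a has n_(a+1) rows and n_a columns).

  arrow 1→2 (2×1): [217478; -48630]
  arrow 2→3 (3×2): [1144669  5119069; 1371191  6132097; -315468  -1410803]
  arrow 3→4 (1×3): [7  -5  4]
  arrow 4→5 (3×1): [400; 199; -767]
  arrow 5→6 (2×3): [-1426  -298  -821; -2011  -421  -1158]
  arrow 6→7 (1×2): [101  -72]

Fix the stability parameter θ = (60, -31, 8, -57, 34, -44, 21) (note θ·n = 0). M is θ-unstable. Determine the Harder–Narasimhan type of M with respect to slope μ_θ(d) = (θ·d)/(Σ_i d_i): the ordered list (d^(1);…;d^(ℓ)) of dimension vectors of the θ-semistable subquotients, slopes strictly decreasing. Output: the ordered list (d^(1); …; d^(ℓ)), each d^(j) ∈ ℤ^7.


Interval decomposition of M: I[1,7], I[2,3], I[3,3], I[5,5], I[5,6].
HN type (ℓ=5): μ^(1)=34; μ^(2)=21; μ^(3)=8; μ^(4)=-5; μ^(5)=-31

((0, 0, 0, 0, 1, 0, 0); (0, 0, 0, 0, 0, 0, 1); (0, 0, 2, 0, 0, 0, 0); (1, 1, 1, 1, 2, 2, 0); (0, 1, 0, 0, 0, 0, 0))


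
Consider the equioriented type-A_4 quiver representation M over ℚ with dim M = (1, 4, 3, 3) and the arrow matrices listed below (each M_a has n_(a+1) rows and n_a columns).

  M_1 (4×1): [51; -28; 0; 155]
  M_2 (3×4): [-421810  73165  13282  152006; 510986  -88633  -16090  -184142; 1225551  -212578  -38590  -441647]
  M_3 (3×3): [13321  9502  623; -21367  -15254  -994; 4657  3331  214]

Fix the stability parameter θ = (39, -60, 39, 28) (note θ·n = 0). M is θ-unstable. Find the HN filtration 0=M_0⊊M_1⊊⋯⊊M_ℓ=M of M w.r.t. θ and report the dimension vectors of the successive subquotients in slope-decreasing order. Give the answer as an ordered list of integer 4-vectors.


Via rank(M_{q-1}∘⋯∘M_p): M ≅ I[1,2], I[2,2], I[2,4]^2, I[3,4].
μ_θ-semistable layers: μ^(1)=67/2; μ^(2)=-21/2; μ^(3)=-60

((0, 0, 3, 3); (1, 1, 0, 0); (0, 3, 0, 0))


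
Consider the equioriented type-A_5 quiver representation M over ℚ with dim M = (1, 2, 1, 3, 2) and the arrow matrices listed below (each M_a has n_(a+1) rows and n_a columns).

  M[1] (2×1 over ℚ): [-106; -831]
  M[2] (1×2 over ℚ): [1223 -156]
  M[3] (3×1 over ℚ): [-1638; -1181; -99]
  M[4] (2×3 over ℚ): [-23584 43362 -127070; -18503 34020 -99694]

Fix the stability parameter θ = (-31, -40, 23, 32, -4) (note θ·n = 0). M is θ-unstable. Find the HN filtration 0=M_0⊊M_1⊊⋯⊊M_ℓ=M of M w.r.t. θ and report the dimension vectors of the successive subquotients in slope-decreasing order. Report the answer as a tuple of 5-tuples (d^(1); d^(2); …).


Interval decomposition of M: I[1,4], I[2,2], I[4,5]^2.
HN type (ℓ=5): μ^(1)=32; μ^(2)=23; μ^(3)=14; μ^(4)=-71/2; μ^(5)=-40

((0, 0, 0, 1, 0); (0, 0, 1, 0, 0); (0, 0, 0, 2, 2); (1, 1, 0, 0, 0); (0, 1, 0, 0, 0))


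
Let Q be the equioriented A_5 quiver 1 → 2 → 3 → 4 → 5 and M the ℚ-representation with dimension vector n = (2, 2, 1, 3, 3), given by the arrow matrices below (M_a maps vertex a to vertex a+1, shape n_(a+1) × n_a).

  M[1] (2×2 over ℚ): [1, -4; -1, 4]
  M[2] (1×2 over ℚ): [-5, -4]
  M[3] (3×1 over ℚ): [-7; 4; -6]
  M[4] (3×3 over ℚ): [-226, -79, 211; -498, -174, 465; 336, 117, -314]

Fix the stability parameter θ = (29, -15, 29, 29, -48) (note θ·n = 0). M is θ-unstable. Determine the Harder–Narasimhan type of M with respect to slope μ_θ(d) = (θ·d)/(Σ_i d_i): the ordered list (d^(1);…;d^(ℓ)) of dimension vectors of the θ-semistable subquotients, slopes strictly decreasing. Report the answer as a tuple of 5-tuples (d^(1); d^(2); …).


Barcode: M ≅ I[1,1], I[1,4], I[2,2], I[4,5]^2, I[5,5]. HN layers by μ_θ (5 steps, strictly decreasing):
  μ^(1)=29; μ^(2)=7; μ^(3)=-19/2; μ^(4)=-15; μ^(5)=-48

((1, 0, 1, 1, 0); (1, 1, 0, 0, 0); (0, 0, 0, 2, 2); (0, 1, 0, 0, 0); (0, 0, 0, 0, 1))


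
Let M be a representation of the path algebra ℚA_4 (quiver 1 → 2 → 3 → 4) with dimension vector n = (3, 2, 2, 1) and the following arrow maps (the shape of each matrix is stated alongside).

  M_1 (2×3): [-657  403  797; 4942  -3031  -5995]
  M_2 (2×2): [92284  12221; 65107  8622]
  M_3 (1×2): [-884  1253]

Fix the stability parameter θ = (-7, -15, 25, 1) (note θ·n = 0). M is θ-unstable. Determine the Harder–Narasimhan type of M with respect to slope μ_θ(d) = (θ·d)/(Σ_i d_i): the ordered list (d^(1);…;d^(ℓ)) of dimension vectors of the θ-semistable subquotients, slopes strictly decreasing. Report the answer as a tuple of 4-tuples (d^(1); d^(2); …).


Via rank(M_{q-1}∘⋯∘M_p): M ≅ I[1,1], I[1,3], I[1,4].
μ_θ-semistable layers: μ^(1)=25; μ^(2)=13; μ^(3)=-7; μ^(4)=-11

((0, 0, 1, 0); (0, 0, 1, 1); (1, 0, 0, 0); (2, 2, 0, 0))


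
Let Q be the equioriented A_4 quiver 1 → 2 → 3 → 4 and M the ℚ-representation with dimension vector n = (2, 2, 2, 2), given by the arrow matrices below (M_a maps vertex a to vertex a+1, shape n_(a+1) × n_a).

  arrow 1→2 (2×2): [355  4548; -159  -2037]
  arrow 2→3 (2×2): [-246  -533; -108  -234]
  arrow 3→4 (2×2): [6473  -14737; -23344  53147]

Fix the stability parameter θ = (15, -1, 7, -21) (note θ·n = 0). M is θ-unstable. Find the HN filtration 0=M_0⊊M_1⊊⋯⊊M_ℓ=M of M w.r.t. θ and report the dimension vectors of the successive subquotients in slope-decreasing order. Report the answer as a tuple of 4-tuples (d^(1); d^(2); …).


Interval decomposition of M: I[1,2], I[1,4], I[3,4].
HN type (ℓ=3): μ^(1)=7; μ^(2)=0; μ^(3)=-7

((1, 1, 0, 0); (1, 1, 1, 1); (0, 0, 1, 1))


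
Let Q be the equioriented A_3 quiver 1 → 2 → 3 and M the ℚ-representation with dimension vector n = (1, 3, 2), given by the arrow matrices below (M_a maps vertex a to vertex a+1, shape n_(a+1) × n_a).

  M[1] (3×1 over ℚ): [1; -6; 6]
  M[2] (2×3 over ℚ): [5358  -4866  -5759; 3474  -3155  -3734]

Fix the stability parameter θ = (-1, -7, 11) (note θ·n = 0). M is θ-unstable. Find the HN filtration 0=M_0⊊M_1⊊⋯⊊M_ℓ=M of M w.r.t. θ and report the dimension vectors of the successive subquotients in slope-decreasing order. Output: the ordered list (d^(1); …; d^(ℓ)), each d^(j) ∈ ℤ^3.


Interval decomposition of M: I[1,2], I[2,3]^2.
HN type (ℓ=3): μ^(1)=11; μ^(2)=-4; μ^(3)=-7

((0, 0, 2); (1, 1, 0); (0, 2, 0))


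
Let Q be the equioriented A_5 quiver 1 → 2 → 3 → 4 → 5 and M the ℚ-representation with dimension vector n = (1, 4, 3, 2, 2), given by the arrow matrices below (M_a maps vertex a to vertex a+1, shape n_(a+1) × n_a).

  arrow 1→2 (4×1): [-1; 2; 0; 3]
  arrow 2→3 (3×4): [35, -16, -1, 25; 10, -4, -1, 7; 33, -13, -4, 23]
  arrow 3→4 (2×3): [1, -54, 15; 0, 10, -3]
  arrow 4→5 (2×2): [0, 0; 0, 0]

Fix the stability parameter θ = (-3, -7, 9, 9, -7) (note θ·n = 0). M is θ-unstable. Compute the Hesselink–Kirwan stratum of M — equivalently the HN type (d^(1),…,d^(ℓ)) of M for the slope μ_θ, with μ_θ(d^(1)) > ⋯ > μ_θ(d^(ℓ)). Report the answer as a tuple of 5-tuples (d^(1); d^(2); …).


Via rank(M_{q-1}∘⋯∘M_p): M ≅ I[1,4], I[2,2], I[2,3], I[2,4], I[5,5]^2.
μ_θ-semistable layers: μ^(1)=9; μ^(2)=-5; μ^(3)=-7

((0, 0, 3, 2, 0); (1, 1, 0, 0, 0); (0, 3, 0, 0, 2))


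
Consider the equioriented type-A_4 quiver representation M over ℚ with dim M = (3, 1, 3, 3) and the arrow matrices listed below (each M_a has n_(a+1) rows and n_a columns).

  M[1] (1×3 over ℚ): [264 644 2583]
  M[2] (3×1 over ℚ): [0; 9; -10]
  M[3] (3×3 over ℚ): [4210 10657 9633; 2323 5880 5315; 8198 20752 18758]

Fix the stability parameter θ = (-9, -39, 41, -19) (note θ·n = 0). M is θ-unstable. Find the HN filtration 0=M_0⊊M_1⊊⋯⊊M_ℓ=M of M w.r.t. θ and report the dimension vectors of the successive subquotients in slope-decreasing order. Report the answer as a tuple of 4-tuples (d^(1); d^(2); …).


Via rank(M_{q-1}∘⋯∘M_p): M ≅ I[1,1]^2, I[1,4], I[3,3], I[3,4], I[4,4].
μ_θ-semistable layers: μ^(1)=41; μ^(2)=11; μ^(3)=-9; μ^(4)=-19; μ^(5)=-24

((0, 0, 1, 0); (0, 0, 2, 2); (2, 0, 0, 0); (0, 0, 0, 1); (1, 1, 0, 0))


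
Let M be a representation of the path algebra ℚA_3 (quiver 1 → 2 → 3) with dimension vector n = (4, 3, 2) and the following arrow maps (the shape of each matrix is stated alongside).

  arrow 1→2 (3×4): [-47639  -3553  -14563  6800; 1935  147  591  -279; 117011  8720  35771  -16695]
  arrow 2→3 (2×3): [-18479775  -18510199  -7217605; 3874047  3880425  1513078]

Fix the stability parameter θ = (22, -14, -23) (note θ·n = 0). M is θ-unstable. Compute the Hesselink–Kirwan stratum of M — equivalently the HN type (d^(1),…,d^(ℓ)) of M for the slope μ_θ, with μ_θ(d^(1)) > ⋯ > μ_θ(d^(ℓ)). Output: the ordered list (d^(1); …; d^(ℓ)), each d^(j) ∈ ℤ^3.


Barcode: M ≅ I[1,1], I[1,2], I[1,3]^2. HN layers by μ_θ (3 steps, strictly decreasing):
  μ^(1)=22; μ^(2)=4; μ^(3)=-5

((1, 0, 0); (1, 1, 0); (2, 2, 2))


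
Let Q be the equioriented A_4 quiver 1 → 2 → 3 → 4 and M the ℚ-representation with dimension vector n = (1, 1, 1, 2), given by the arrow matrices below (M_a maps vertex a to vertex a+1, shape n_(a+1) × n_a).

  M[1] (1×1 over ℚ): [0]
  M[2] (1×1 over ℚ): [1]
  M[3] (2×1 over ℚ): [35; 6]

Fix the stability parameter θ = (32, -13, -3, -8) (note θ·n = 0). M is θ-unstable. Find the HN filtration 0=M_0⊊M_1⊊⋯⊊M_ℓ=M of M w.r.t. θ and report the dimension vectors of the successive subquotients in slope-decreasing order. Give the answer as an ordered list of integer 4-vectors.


Barcode: M ≅ I[1,1], I[2,4], I[4,4]. HN layers by μ_θ (4 steps, strictly decreasing):
  μ^(1)=32; μ^(2)=-11/2; μ^(3)=-8; μ^(4)=-13

((1, 0, 0, 0); (0, 0, 1, 1); (0, 0, 0, 1); (0, 1, 0, 0))


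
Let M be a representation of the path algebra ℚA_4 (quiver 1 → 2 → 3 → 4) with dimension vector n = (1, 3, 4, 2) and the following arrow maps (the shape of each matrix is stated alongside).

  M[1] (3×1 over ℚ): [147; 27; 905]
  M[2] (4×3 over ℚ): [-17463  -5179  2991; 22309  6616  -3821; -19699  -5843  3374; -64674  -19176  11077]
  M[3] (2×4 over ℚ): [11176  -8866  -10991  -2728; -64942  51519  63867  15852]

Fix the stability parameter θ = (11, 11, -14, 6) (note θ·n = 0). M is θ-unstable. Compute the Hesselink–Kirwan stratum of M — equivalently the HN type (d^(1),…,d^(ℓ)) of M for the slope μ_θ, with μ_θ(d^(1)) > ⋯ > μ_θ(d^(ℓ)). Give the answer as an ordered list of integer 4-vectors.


Barcode: M ≅ I[1,3], I[2,4]^2, I[3,3]. HN layers by μ_θ (4 steps, strictly decreasing):
  μ^(1)=6; μ^(2)=8/3; μ^(3)=-3/2; μ^(4)=-14

((0, 0, 0, 2); (1, 1, 1, 0); (0, 2, 2, 0); (0, 0, 1, 0))


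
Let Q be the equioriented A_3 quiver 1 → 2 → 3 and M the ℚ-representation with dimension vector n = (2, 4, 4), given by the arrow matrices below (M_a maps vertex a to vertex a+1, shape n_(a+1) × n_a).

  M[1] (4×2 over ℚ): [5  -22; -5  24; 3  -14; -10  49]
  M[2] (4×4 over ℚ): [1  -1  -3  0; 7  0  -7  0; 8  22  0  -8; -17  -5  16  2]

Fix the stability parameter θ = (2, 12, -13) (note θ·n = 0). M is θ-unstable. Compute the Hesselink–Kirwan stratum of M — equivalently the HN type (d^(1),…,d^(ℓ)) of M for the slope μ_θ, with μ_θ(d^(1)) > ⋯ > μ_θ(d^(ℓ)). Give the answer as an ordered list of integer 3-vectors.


Via rank(M_{q-1}∘⋯∘M_p): M ≅ I[1,2], I[1,3], I[2,3]^2, I[3,3].
μ_θ-semistable layers: μ^(1)=12; μ^(2)=2; μ^(3)=1/3; μ^(4)=-1/2; μ^(5)=-13

((0, 1, 0); (1, 0, 0); (1, 1, 1); (0, 2, 2); (0, 0, 1))


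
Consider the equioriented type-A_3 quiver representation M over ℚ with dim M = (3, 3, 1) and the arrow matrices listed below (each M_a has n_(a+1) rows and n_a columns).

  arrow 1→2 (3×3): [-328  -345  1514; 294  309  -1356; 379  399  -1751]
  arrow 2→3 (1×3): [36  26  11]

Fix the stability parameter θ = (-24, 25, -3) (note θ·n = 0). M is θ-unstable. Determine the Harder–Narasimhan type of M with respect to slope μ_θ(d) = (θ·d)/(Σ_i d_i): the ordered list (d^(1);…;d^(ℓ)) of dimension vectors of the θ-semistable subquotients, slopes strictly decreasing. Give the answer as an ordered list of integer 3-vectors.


Via rank(M_{q-1}∘⋯∘M_p): M ≅ I[1,1], I[1,2], I[1,3], I[2,2].
μ_θ-semistable layers: μ^(1)=25; μ^(2)=11; μ^(3)=-24

((0, 2, 0); (0, 1, 1); (3, 0, 0))


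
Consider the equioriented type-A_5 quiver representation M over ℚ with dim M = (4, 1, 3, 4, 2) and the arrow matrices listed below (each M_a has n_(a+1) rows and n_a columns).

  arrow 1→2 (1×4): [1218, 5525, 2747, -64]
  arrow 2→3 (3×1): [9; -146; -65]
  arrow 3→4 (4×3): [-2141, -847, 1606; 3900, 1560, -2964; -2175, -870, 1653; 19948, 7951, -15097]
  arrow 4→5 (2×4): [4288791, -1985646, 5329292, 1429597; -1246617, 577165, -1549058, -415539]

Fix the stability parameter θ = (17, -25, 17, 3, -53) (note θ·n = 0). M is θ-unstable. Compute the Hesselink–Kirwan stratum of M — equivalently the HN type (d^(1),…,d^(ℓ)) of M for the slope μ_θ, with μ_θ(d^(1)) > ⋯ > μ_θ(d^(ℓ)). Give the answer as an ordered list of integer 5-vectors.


Interval decomposition of M: I[1,1]^3, I[1,4], I[3,3], I[3,5], I[4,4], I[4,5].
HN type (ℓ=6): μ^(1)=17; μ^(2)=10; μ^(3)=3; μ^(4)=-4; μ^(5)=-11; μ^(6)=-25

((3, 0, 1, 0, 0); (0, 0, 1, 1, 0); (0, 0, 0, 1, 0); (1, 1, 0, 0, 0); (0, 0, 1, 1, 1); (0, 0, 0, 1, 1))


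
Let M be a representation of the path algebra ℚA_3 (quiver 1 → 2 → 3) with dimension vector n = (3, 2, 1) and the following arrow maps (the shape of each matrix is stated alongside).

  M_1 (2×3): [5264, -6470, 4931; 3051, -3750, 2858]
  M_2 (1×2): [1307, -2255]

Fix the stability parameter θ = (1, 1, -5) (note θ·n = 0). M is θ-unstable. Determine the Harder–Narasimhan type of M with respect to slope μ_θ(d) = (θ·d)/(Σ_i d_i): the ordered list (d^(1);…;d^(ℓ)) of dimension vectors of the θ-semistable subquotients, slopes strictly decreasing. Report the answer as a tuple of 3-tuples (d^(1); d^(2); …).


Interval decomposition of M: I[1,1], I[1,2], I[1,3].
HN type (ℓ=2): μ^(1)=1; μ^(2)=-1

((2, 1, 0); (1, 1, 1))


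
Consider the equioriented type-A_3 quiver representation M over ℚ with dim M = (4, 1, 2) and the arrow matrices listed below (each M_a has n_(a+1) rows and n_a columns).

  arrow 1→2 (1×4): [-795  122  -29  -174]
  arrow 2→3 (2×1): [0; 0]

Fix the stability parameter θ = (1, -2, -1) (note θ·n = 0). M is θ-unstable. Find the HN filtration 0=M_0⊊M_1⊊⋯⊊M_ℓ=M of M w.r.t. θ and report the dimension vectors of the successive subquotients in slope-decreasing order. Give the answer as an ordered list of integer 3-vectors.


Via rank(M_{q-1}∘⋯∘M_p): M ≅ I[1,1]^3, I[1,2], I[3,3]^2.
μ_θ-semistable layers: μ^(1)=1; μ^(2)=-1/2; μ^(3)=-1

((3, 0, 0); (1, 1, 0); (0, 0, 2))


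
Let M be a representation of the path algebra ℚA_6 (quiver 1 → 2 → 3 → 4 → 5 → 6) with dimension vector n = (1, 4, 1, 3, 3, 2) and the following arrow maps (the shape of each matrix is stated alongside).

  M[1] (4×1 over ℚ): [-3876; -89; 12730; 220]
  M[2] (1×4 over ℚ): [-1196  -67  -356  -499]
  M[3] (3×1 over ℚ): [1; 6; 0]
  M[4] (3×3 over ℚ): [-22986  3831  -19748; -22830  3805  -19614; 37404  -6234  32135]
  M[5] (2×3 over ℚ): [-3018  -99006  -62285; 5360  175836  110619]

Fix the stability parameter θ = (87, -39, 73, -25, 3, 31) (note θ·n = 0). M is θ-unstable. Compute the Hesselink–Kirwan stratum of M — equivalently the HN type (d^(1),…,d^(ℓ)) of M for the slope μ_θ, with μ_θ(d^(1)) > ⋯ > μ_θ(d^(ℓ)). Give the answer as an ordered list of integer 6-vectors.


Via rank(M_{q-1}∘⋯∘M_p): M ≅ I[1,4], I[2,2]^3, I[4,5], I[4,6], I[5,6].
μ_θ-semistable layers: μ^(1)=31; μ^(2)=24; μ^(3)=3; μ^(4)=-25; μ^(5)=-39

((0, 0, 0, 0, 0, 2); (1, 1, 1, 1, 0, 0); (0, 0, 0, 0, 3, 0); (0, 0, 0, 2, 0, 0); (0, 3, 0, 0, 0, 0))
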